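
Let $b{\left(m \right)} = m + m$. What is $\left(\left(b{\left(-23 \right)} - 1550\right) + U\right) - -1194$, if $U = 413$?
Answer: $11$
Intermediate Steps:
$b{\left(m \right)} = 2 m$
$\left(\left(b{\left(-23 \right)} - 1550\right) + U\right) - -1194 = \left(\left(2 \left(-23\right) - 1550\right) + 413\right) - -1194 = \left(\left(-46 - 1550\right) + 413\right) + 1194 = \left(-1596 + 413\right) + 1194 = -1183 + 1194 = 11$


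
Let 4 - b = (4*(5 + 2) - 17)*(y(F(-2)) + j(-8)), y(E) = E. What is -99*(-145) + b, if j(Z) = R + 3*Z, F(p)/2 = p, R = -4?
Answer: 14711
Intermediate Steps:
F(p) = 2*p
j(Z) = -4 + 3*Z
b = 356 (b = 4 - (4*(5 + 2) - 17)*(2*(-2) + (-4 + 3*(-8))) = 4 - (4*7 - 17)*(-4 + (-4 - 24)) = 4 - (28 - 17)*(-4 - 28) = 4 - 11*(-32) = 4 - 1*(-352) = 4 + 352 = 356)
-99*(-145) + b = -99*(-145) + 356 = 14355 + 356 = 14711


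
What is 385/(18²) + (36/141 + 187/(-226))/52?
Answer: 52670873/44739864 ≈ 1.1773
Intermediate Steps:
385/(18²) + (36/141 + 187/(-226))/52 = 385/324 + (36*(1/141) + 187*(-1/226))*(1/52) = 385*(1/324) + (12/47 - 187/226)*(1/52) = 385/324 - 6077/10622*1/52 = 385/324 - 6077/552344 = 52670873/44739864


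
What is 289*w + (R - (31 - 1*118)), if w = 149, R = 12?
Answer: 43160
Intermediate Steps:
289*w + (R - (31 - 1*118)) = 289*149 + (12 - (31 - 1*118)) = 43061 + (12 - (31 - 118)) = 43061 + (12 - 1*(-87)) = 43061 + (12 + 87) = 43061 + 99 = 43160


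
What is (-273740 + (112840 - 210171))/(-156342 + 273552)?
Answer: -371071/117210 ≈ -3.1659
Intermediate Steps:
(-273740 + (112840 - 210171))/(-156342 + 273552) = (-273740 - 97331)/117210 = -371071*1/117210 = -371071/117210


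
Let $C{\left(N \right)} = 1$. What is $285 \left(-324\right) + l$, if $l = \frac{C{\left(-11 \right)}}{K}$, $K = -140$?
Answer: $- \frac{12927601}{140} \approx -92340.0$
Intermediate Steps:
$l = - \frac{1}{140}$ ($l = 1 \frac{1}{-140} = 1 \left(- \frac{1}{140}\right) = - \frac{1}{140} \approx -0.0071429$)
$285 \left(-324\right) + l = 285 \left(-324\right) - \frac{1}{140} = -92340 - \frac{1}{140} = - \frac{12927601}{140}$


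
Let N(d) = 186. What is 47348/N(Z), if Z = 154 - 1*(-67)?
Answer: 23674/93 ≈ 254.56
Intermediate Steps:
Z = 221 (Z = 154 + 67 = 221)
47348/N(Z) = 47348/186 = 47348*(1/186) = 23674/93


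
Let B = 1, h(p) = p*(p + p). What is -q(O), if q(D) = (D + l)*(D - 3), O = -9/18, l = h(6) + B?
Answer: 1015/4 ≈ 253.75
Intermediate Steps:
h(p) = 2*p² (h(p) = p*(2*p) = 2*p²)
l = 73 (l = 2*6² + 1 = 2*36 + 1 = 72 + 1 = 73)
O = -½ (O = -9*1/18 = -½ ≈ -0.50000)
q(D) = (-3 + D)*(73 + D) (q(D) = (D + 73)*(D - 3) = (73 + D)*(-3 + D) = (-3 + D)*(73 + D))
-q(O) = -(-219 + (-½)² + 70*(-½)) = -(-219 + ¼ - 35) = -1*(-1015/4) = 1015/4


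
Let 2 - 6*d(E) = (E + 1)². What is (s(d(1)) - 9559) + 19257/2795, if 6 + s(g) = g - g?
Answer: -26714918/2795 ≈ -9558.1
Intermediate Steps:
d(E) = ⅓ - (1 + E)²/6 (d(E) = ⅓ - (E + 1)²/6 = ⅓ - (1 + E)²/6)
s(g) = -6 (s(g) = -6 + (g - g) = -6 + 0 = -6)
(s(d(1)) - 9559) + 19257/2795 = (-6 - 9559) + 19257/2795 = -9565 + 19257*(1/2795) = -9565 + 19257/2795 = -26714918/2795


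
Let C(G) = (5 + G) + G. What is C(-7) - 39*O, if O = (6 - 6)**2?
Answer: -9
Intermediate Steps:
C(G) = 5 + 2*G
O = 0 (O = 0**2 = 0)
C(-7) - 39*O = (5 + 2*(-7)) - 39*0 = (5 - 14) + 0 = -9 + 0 = -9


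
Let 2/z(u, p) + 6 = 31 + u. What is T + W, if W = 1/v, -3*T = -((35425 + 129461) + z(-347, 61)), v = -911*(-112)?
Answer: 386943897589/7040208 ≈ 54962.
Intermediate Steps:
z(u, p) = 2/(25 + u) (z(u, p) = 2/(-6 + (31 + u)) = 2/(25 + u))
v = 102032
T = 26546645/483 (T = -(-1)*((35425 + 129461) + 2/(25 - 347))/3 = -(-1)*(164886 + 2/(-322))/3 = -(-1)*(164886 + 2*(-1/322))/3 = -(-1)*(164886 - 1/161)/3 = -(-1)*26546645/(3*161) = -⅓*(-26546645/161) = 26546645/483 ≈ 54962.)
W = 1/102032 ≈ 9.8008e-6
T + W = 26546645/483 + 1/102032 = 386943897589/7040208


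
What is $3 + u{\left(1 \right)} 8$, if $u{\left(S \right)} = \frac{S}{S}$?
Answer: $11$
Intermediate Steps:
$u{\left(S \right)} = 1$
$3 + u{\left(1 \right)} 8 = 3 + 1 \cdot 8 = 3 + 8 = 11$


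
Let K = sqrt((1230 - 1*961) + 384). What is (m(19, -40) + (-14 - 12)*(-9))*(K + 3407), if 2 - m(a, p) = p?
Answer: 940332 + 276*sqrt(653) ≈ 9.4739e+5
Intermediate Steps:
m(a, p) = 2 - p
K = sqrt(653) (K = sqrt((1230 - 961) + 384) = sqrt(269 + 384) = sqrt(653) ≈ 25.554)
(m(19, -40) + (-14 - 12)*(-9))*(K + 3407) = ((2 - 1*(-40)) + (-14 - 12)*(-9))*(sqrt(653) + 3407) = ((2 + 40) - 26*(-9))*(3407 + sqrt(653)) = (42 + 234)*(3407 + sqrt(653)) = 276*(3407 + sqrt(653)) = 940332 + 276*sqrt(653)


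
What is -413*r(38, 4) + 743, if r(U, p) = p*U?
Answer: -62033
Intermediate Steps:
r(U, p) = U*p
-413*r(38, 4) + 743 = -15694*4 + 743 = -413*152 + 743 = -62776 + 743 = -62033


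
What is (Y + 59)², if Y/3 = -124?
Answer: 97969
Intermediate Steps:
Y = -372 (Y = 3*(-124) = -372)
(Y + 59)² = (-372 + 59)² = (-313)² = 97969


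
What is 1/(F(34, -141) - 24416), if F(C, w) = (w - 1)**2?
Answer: -1/4252 ≈ -0.00023518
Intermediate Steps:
F(C, w) = (-1 + w)**2
1/(F(34, -141) - 24416) = 1/((-1 - 141)**2 - 24416) = 1/((-142)**2 - 24416) = 1/(20164 - 24416) = 1/(-4252) = -1/4252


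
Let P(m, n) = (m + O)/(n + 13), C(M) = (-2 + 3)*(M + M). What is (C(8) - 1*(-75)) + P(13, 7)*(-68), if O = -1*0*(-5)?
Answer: 234/5 ≈ 46.800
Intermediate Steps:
C(M) = 2*M (C(M) = 1*(2*M) = 2*M)
O = 0 (O = 0*(-5) = 0)
P(m, n) = m/(13 + n) (P(m, n) = (m + 0)/(n + 13) = m/(13 + n))
(C(8) - 1*(-75)) + P(13, 7)*(-68) = (2*8 - 1*(-75)) + (13/(13 + 7))*(-68) = (16 + 75) + (13/20)*(-68) = 91 + (13*(1/20))*(-68) = 91 + (13/20)*(-68) = 91 - 221/5 = 234/5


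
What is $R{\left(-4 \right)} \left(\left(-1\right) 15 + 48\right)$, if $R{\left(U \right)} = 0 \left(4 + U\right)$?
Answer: $0$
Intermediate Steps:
$R{\left(U \right)} = 0$
$R{\left(-4 \right)} \left(\left(-1\right) 15 + 48\right) = 0 \left(\left(-1\right) 15 + 48\right) = 0 \left(-15 + 48\right) = 0 \cdot 33 = 0$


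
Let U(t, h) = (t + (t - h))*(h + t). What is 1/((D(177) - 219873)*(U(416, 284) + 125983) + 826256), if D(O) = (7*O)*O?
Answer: -1/289636054 ≈ -3.4526e-9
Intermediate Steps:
D(O) = 7*O**2
U(t, h) = (h + t)*(-h + 2*t) (U(t, h) = (-h + 2*t)*(h + t) = (h + t)*(-h + 2*t))
1/((D(177) - 219873)*(U(416, 284) + 125983) + 826256) = 1/((7*177**2 - 219873)*((-1*284**2 + 2*416**2 + 284*416) + 125983) + 826256) = 1/((7*31329 - 219873)*((-1*80656 + 2*173056 + 118144) + 125983) + 826256) = 1/((219303 - 219873)*((-80656 + 346112 + 118144) + 125983) + 826256) = 1/(-570*(383600 + 125983) + 826256) = 1/(-570*509583 + 826256) = 1/(-290462310 + 826256) = 1/(-289636054) = -1/289636054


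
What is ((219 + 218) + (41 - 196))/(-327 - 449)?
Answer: -141/388 ≈ -0.36340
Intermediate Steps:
((219 + 218) + (41 - 196))/(-327 - 449) = (437 - 155)/(-776) = 282*(-1/776) = -141/388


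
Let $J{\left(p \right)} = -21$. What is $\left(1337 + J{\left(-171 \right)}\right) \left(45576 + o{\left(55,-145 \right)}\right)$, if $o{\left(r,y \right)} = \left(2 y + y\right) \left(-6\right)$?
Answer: $63412776$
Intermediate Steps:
$o{\left(r,y \right)} = - 18 y$ ($o{\left(r,y \right)} = 3 y \left(-6\right) = - 18 y$)
$\left(1337 + J{\left(-171 \right)}\right) \left(45576 + o{\left(55,-145 \right)}\right) = \left(1337 - 21\right) \left(45576 - -2610\right) = 1316 \left(45576 + 2610\right) = 1316 \cdot 48186 = 63412776$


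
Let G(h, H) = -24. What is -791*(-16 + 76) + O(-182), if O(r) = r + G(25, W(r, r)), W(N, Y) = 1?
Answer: -47666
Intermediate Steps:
O(r) = -24 + r (O(r) = r - 24 = -24 + r)
-791*(-16 + 76) + O(-182) = -791*(-16 + 76) + (-24 - 182) = -791*60 - 206 = -47460 - 206 = -47666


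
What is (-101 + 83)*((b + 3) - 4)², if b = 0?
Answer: -18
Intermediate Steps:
(-101 + 83)*((b + 3) - 4)² = (-101 + 83)*((0 + 3) - 4)² = -18*(3 - 4)² = -18*(-1)² = -18*1 = -18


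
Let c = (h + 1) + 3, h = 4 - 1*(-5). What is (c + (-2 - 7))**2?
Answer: 16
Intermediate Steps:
h = 9 (h = 4 + 5 = 9)
c = 13 (c = (9 + 1) + 3 = 10 + 3 = 13)
(c + (-2 - 7))**2 = (13 + (-2 - 7))**2 = (13 - 9)**2 = 4**2 = 16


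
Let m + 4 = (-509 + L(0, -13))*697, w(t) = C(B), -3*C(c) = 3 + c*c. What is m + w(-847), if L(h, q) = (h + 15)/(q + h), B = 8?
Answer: -13868539/39 ≈ -3.5560e+5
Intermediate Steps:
L(h, q) = (15 + h)/(h + q)
C(c) = -1 - c²/3 (C(c) = -(3 + c*c)/3 = -(3 + c²)/3 = -1 - c²/3)
w(t) = -67/3 (w(t) = -1 - ⅓*8² = -1 - ⅓*64 = -1 - 64/3 = -67/3)
m = -4622556/13 (m = -4 + (-509 + (15 + 0)/(0 - 13))*697 = -4 + (-509 + 15/(-13))*697 = -4 + (-509 - 1/13*15)*697 = -4 + (-509 - 15/13)*697 = -4 - 6632/13*697 = -4 - 4622504/13 = -4622556/13 ≈ -3.5558e+5)
m + w(-847) = -4622556/13 - 67/3 = -13868539/39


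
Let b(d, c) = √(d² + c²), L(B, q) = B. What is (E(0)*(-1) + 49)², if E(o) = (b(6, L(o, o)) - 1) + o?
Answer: 1936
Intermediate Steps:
b(d, c) = √(c² + d²)
E(o) = -1 + o + √(36 + o²) (E(o) = (√(o² + 6²) - 1) + o = (√(o² + 36) - 1) + o = (√(36 + o²) - 1) + o = (-1 + √(36 + o²)) + o = -1 + o + √(36 + o²))
(E(0)*(-1) + 49)² = ((-1 + 0 + √(36 + 0²))*(-1) + 49)² = ((-1 + 0 + √(36 + 0))*(-1) + 49)² = ((-1 + 0 + √36)*(-1) + 49)² = ((-1 + 0 + 6)*(-1) + 49)² = (5*(-1) + 49)² = (-5 + 49)² = 44² = 1936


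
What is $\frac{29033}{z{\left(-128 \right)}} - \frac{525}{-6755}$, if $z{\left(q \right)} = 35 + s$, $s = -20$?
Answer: $\frac{5603594}{2895} \approx 1935.6$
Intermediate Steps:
$z{\left(q \right)} = 15$ ($z{\left(q \right)} = 35 - 20 = 15$)
$\frac{29033}{z{\left(-128 \right)}} - \frac{525}{-6755} = \frac{29033}{15} - \frac{525}{-6755} = 29033 \cdot \frac{1}{15} - - \frac{15}{193} = \frac{29033}{15} + \frac{15}{193} = \frac{5603594}{2895}$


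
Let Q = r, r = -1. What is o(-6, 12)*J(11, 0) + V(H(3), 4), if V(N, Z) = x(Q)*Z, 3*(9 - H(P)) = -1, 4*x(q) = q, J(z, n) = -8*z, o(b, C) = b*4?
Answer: 2111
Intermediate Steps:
o(b, C) = 4*b
Q = -1
x(q) = q/4
H(P) = 28/3 (H(P) = 9 - ⅓*(-1) = 9 + ⅓ = 28/3)
V(N, Z) = -Z/4 (V(N, Z) = ((¼)*(-1))*Z = -Z/4)
o(-6, 12)*J(11, 0) + V(H(3), 4) = (4*(-6))*(-8*11) - ¼*4 = -24*(-88) - 1 = 2112 - 1 = 2111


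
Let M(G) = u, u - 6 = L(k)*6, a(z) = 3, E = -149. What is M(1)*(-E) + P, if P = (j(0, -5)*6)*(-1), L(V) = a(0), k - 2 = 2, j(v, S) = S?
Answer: 3606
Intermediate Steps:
k = 4 (k = 2 + 2 = 4)
L(V) = 3
P = 30 (P = -5*6*(-1) = -30*(-1) = 30)
u = 24 (u = 6 + 3*6 = 6 + 18 = 24)
M(G) = 24
M(1)*(-E) + P = 24*(-1*(-149)) + 30 = 24*149 + 30 = 3576 + 30 = 3606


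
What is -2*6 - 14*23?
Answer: -334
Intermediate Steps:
-2*6 - 14*23 = -12 - 322 = -334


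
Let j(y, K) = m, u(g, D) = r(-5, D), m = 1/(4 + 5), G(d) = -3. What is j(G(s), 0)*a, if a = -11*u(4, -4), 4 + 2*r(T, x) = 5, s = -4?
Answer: -11/18 ≈ -0.61111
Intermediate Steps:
r(T, x) = ½ (r(T, x) = -2 + (½)*5 = -2 + 5/2 = ½)
m = ⅑ (m = 1/9 = ⅑ ≈ 0.11111)
u(g, D) = ½
j(y, K) = ⅑
a = -11/2 (a = -11*½ = -11/2 ≈ -5.5000)
j(G(s), 0)*a = (⅑)*(-11/2) = -11/18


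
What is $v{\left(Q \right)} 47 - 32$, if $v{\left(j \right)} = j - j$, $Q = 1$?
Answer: $-32$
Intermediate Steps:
$v{\left(j \right)} = 0$
$v{\left(Q \right)} 47 - 32 = 0 \cdot 47 - 32 = 0 - 32 = -32$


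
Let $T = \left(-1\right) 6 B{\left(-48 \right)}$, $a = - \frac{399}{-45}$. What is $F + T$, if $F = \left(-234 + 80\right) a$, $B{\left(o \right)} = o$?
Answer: $- \frac{16162}{15} \approx -1077.5$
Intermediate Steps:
$a = \frac{133}{15}$ ($a = \left(-399\right) \left(- \frac{1}{45}\right) = \frac{133}{15} \approx 8.8667$)
$T = 288$ ($T = \left(-1\right) 6 \left(-48\right) = \left(-6\right) \left(-48\right) = 288$)
$F = - \frac{20482}{15}$ ($F = \left(-234 + 80\right) \frac{133}{15} = \left(-154\right) \frac{133}{15} = - \frac{20482}{15} \approx -1365.5$)
$F + T = - \frac{20482}{15} + 288 = - \frac{16162}{15}$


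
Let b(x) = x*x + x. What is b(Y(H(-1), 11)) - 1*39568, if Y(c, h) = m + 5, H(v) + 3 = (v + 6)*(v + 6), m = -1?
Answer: -39548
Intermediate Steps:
H(v) = -3 + (6 + v)² (H(v) = -3 + (v + 6)*(v + 6) = -3 + (6 + v)*(6 + v) = -3 + (6 + v)²)
Y(c, h) = 4 (Y(c, h) = -1 + 5 = 4)
b(x) = x + x² (b(x) = x² + x = x + x²)
b(Y(H(-1), 11)) - 1*39568 = 4*(1 + 4) - 1*39568 = 4*5 - 39568 = 20 - 39568 = -39548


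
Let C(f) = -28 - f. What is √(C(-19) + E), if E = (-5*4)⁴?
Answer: √159991 ≈ 399.99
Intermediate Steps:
E = 160000 (E = (-20)⁴ = 160000)
√(C(-19) + E) = √((-28 - 1*(-19)) + 160000) = √((-28 + 19) + 160000) = √(-9 + 160000) = √159991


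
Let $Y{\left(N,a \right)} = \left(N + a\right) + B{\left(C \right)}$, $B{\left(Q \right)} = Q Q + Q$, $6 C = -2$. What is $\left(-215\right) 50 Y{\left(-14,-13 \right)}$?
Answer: $\frac{2633750}{9} \approx 2.9264 \cdot 10^{5}$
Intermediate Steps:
$C = - \frac{1}{3}$ ($C = \frac{1}{6} \left(-2\right) = - \frac{1}{3} \approx -0.33333$)
$B{\left(Q \right)} = Q + Q^{2}$ ($B{\left(Q \right)} = Q^{2} + Q = Q + Q^{2}$)
$Y{\left(N,a \right)} = - \frac{2}{9} + N + a$ ($Y{\left(N,a \right)} = \left(N + a\right) - \frac{1 - \frac{1}{3}}{3} = \left(N + a\right) - \frac{2}{9} = - \frac{2}{9} + N + a$)
$\left(-215\right) 50 Y{\left(-14,-13 \right)} = \left(-215\right) 50 \left(- \frac{2}{9} - 14 - 13\right) = \left(-10750\right) \left(- \frac{245}{9}\right) = \frac{2633750}{9}$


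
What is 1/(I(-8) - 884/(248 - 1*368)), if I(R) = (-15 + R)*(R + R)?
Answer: 30/11261 ≈ 0.0026641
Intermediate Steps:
I(R) = 2*R*(-15 + R) (I(R) = (-15 + R)*(2*R) = 2*R*(-15 + R))
1/(I(-8) - 884/(248 - 1*368)) = 1/(2*(-8)*(-15 - 8) - 884/(248 - 1*368)) = 1/(2*(-8)*(-23) - 884/(248 - 368)) = 1/(368 - 884/(-120)) = 1/(368 - 884*(-1/120)) = 1/(368 + 221/30) = 1/(11261/30) = 30/11261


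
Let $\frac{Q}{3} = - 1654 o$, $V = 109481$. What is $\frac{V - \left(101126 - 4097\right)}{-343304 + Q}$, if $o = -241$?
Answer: $\frac{6226}{426269} \approx 0.014606$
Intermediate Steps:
$Q = 1195842$ ($Q = 3 \left(\left(-1654\right) \left(-241\right)\right) = 3 \cdot 398614 = 1195842$)
$\frac{V - \left(101126 - 4097\right)}{-343304 + Q} = \frac{109481 - \left(101126 - 4097\right)}{-343304 + 1195842} = \frac{109481 - 97029}{852538} = \left(109481 - 97029\right) \frac{1}{852538} = 12452 \cdot \frac{1}{852538} = \frac{6226}{426269}$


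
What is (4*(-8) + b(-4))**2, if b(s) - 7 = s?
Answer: 841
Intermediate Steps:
b(s) = 7 + s
(4*(-8) + b(-4))**2 = (4*(-8) + (7 - 4))**2 = (-32 + 3)**2 = (-29)**2 = 841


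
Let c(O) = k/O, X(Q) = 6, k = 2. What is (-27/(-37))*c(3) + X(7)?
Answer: 240/37 ≈ 6.4865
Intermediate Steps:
c(O) = 2/O
(-27/(-37))*c(3) + X(7) = (-27/(-37))*(2/3) + 6 = (-27*(-1/37))*(2*(⅓)) + 6 = (27/37)*(⅔) + 6 = 18/37 + 6 = 240/37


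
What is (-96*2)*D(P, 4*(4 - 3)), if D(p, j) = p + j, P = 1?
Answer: -960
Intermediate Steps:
D(p, j) = j + p
(-96*2)*D(P, 4*(4 - 3)) = (-96*2)*(4*(4 - 3) + 1) = -192*(4*1 + 1) = -192*(4 + 1) = -192*5 = -960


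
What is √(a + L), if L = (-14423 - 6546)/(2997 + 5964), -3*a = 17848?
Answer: I*√477916520145/8961 ≈ 77.147*I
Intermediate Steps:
a = -17848/3 (a = -⅓*17848 = -17848/3 ≈ -5949.3)
L = -20969/8961 ≈ -2.3400
√(a + L) = √(-17848/3 - 20969/8961) = √(-53332945/8961) = I*√477916520145/8961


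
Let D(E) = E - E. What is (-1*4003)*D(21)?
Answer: 0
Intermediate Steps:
D(E) = 0
(-1*4003)*D(21) = -1*4003*0 = -4003*0 = 0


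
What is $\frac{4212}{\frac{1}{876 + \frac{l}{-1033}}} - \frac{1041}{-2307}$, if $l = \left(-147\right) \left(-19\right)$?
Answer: $\frac{2921976102671}{794377} \approx 3.6783 \cdot 10^{6}$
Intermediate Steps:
$l = 2793$
$\frac{4212}{\frac{1}{876 + \frac{l}{-1033}}} - \frac{1041}{-2307} = \frac{4212}{\frac{1}{876 + \frac{2793}{-1033}}} - \frac{1041}{-2307} = \frac{4212}{\frac{1}{876 + 2793 \left(- \frac{1}{1033}\right)}} - - \frac{347}{769} = \frac{4212}{\frac{1}{876 - \frac{2793}{1033}}} + \frac{347}{769} = \frac{4212}{\frac{1}{\frac{902115}{1033}}} + \frac{347}{769} = \frac{4212}{\frac{1033}{902115}} + \frac{347}{769} = 4212 \cdot \frac{902115}{1033} + \frac{347}{769} = \frac{3799708380}{1033} + \frac{347}{769} = \frac{2921976102671}{794377}$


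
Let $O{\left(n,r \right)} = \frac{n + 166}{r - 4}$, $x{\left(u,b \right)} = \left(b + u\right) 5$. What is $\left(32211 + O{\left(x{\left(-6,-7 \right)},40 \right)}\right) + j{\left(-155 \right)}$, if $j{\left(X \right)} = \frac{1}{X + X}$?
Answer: $\frac{179753017}{5580} \approx 32214.0$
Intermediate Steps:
$j{\left(X \right)} = \frac{1}{2 X}$
$x{\left(u,b \right)} = 5 b + 5 u$
$O{\left(n,r \right)} = \frac{166 + n}{-4 + r}$
$\left(32211 + O{\left(x{\left(-6,-7 \right)},40 \right)}\right) + j{\left(-155 \right)} = \left(32211 + \frac{166 + \left(5 \left(-7\right) + 5 \left(-6\right)\right)}{-4 + 40}\right) + \frac{1}{2 \left(-155\right)} = \left(32211 + \frac{166 - 65}{36}\right) + \frac{1}{2} \left(- \frac{1}{155}\right) = \left(32211 + \frac{166 - 65}{36}\right) - \frac{1}{310} = \left(32211 + \frac{1}{36} \cdot 101\right) - \frac{1}{310} = \left(32211 + \frac{101}{36}\right) - \frac{1}{310} = \frac{1159697}{36} - \frac{1}{310} = \frac{179753017}{5580}$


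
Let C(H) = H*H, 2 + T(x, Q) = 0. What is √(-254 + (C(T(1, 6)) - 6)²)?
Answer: 5*I*√10 ≈ 15.811*I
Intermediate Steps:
T(x, Q) = -2 (T(x, Q) = -2 + 0 = -2)
C(H) = H²
√(-254 + (C(T(1, 6)) - 6)²) = √(-254 + ((-2)² - 6)²) = √(-254 + (4 - 6)²) = √(-254 + (-2)²) = √(-254 + 4) = √(-250) = 5*I*√10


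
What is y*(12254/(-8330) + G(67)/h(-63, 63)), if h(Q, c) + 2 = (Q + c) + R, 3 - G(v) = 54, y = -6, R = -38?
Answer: 19599/16660 ≈ 1.1764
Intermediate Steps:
G(v) = -51 (G(v) = 3 - 1*54 = 3 - 54 = -51)
h(Q, c) = -40 + Q + c (h(Q, c) = -2 + ((Q + c) - 38) = -2 + (-38 + Q + c) = -40 + Q + c)
y*(12254/(-8330) + G(67)/h(-63, 63)) = -6*(12254/(-8330) - 51/(-40 - 63 + 63)) = -6*(12254*(-1/8330) - 51/(-40)) = -6*(-6127/4165 - 51*(-1/40)) = -6*(-6127/4165 + 51/40) = -6*(-6533/33320) = 19599/16660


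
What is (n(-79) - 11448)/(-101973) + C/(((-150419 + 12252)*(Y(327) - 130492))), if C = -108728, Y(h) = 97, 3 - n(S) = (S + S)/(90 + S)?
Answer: 755063929285807/6736307338599465 ≈ 0.11209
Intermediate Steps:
n(S) = 3 - 2*S/(90 + S) (n(S) = 3 - (S + S)/(90 + S) = 3 - 2*S/(90 + S))
(n(-79) - 11448)/(-101973) + C/(((-150419 + 12252)*(Y(327) - 130492))) = ((270 - 79)/(90 - 79) - 11448)/(-101973) - 108728*1/((-150419 + 12252)*(97 - 130492)) = (191/11 - 11448)*(-1/101973) - 108728/((-138167*(-130395))) = ((1/11)*191 - 11448)*(-1/101973) - 108728/18016285965 = (191/11 - 11448)*(-1/101973) - 108728*1/18016285965 = -125737/11*(-1/101973) - 108728/18016285965 = 125737/1121703 - 108728/18016285965 = 755063929285807/6736307338599465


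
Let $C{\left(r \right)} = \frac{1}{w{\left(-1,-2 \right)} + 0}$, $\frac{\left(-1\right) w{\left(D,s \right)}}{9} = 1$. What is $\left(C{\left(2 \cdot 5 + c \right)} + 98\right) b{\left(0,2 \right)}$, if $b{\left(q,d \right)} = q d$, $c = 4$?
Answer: $0$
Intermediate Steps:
$w{\left(D,s \right)} = -9$ ($w{\left(D,s \right)} = \left(-9\right) 1 = -9$)
$C{\left(r \right)} = - \frac{1}{9}$ ($C{\left(r \right)} = \frac{1}{-9 + 0} = \frac{1}{-9} = - \frac{1}{9}$)
$b{\left(q,d \right)} = d q$
$\left(C{\left(2 \cdot 5 + c \right)} + 98\right) b{\left(0,2 \right)} = \left(- \frac{1}{9} + 98\right) 2 \cdot 0 = \frac{881}{9} \cdot 0 = 0$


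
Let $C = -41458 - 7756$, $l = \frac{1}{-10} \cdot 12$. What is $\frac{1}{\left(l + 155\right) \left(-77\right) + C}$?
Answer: $- \frac{5}{305283} \approx -1.6378 \cdot 10^{-5}$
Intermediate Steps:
$l = - \frac{6}{5}$ ($l = \left(- \frac{1}{10}\right) 12 = - \frac{6}{5} \approx -1.2$)
$C = -49214$
$\frac{1}{\left(l + 155\right) \left(-77\right) + C} = \frac{1}{\left(- \frac{6}{5} + 155\right) \left(-77\right) - 49214} = \frac{1}{\frac{769}{5} \left(-77\right) - 49214} = \frac{1}{- \frac{59213}{5} - 49214} = \frac{1}{- \frac{305283}{5}} = - \frac{5}{305283}$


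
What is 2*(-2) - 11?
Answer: -15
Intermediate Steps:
2*(-2) - 11 = -4 - 11 = -15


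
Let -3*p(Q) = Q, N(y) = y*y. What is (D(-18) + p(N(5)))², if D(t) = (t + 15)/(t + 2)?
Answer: 152881/2304 ≈ 66.355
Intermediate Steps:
N(y) = y²
D(t) = (15 + t)/(2 + t)
p(Q) = -Q/3
(D(-18) + p(N(5)))² = ((15 - 18)/(2 - 18) - ⅓*5²)² = (-3/(-16) - ⅓*25)² = (-1/16*(-3) - 25/3)² = (3/16 - 25/3)² = (-391/48)² = 152881/2304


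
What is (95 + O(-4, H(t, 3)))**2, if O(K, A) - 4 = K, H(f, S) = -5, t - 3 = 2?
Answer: 9025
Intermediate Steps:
t = 5 (t = 3 + 2 = 5)
O(K, A) = 4 + K
(95 + O(-4, H(t, 3)))**2 = (95 + (4 - 4))**2 = (95 + 0)**2 = 95**2 = 9025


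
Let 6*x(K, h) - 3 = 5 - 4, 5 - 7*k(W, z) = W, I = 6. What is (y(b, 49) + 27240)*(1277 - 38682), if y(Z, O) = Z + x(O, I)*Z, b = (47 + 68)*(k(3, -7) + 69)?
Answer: -31828475575/21 ≈ -1.5156e+9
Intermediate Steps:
k(W, z) = 5/7 - W/7
x(K, h) = 2/3 (x(K, h) = 1/2 + (5 - 4)/6 = 1/2 + (1/6)*1 = 1/2 + 1/6 = 2/3)
b = 55775/7 (b = (47 + 68)*((5/7 - 1/7*3) + 69) = 115*((5/7 - 3/7) + 69) = 115*(2/7 + 69) = 115*(485/7) = 55775/7 ≈ 7967.9)
y(Z, O) = 5*Z/3 (y(Z, O) = Z + 2*Z/3 = 5*Z/3)
(y(b, 49) + 27240)*(1277 - 38682) = ((5/3)*(55775/7) + 27240)*(1277 - 38682) = (278875/21 + 27240)*(-37405) = (850915/21)*(-37405) = -31828475575/21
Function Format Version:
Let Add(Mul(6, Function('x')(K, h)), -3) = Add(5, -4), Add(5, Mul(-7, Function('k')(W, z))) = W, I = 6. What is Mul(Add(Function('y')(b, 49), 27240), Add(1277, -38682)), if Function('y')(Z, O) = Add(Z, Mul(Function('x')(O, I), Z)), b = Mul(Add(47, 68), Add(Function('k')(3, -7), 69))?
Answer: Rational(-31828475575, 21) ≈ -1.5156e+9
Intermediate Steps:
Function('k')(W, z) = Add(Rational(5, 7), Mul(Rational(-1, 7), W))
Function('x')(K, h) = Rational(2, 3) (Function('x')(K, h) = Add(Rational(1, 2), Mul(Rational(1, 6), Add(5, -4))) = Add(Rational(1, 2), Mul(Rational(1, 6), 1)) = Add(Rational(1, 2), Rational(1, 6)) = Rational(2, 3))
b = Rational(55775, 7) (b = Mul(Add(47, 68), Add(Add(Rational(5, 7), Mul(Rational(-1, 7), 3)), 69)) = Mul(115, Add(Add(Rational(5, 7), Rational(-3, 7)), 69)) = Mul(115, Add(Rational(2, 7), 69)) = Mul(115, Rational(485, 7)) = Rational(55775, 7) ≈ 7967.9)
Function('y')(Z, O) = Mul(Rational(5, 3), Z) (Function('y')(Z, O) = Add(Z, Mul(Rational(2, 3), Z)) = Mul(Rational(5, 3), Z))
Mul(Add(Function('y')(b, 49), 27240), Add(1277, -38682)) = Mul(Add(Mul(Rational(5, 3), Rational(55775, 7)), 27240), Add(1277, -38682)) = Mul(Add(Rational(278875, 21), 27240), -37405) = Mul(Rational(850915, 21), -37405) = Rational(-31828475575, 21)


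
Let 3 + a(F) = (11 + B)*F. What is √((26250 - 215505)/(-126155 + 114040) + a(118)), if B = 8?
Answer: 2*√3309180751/2423 ≈ 47.483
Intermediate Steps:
a(F) = -3 + 19*F (a(F) = -3 + (11 + 8)*F = -3 + 19*F)
√((26250 - 215505)/(-126155 + 114040) + a(118)) = √((26250 - 215505)/(-126155 + 114040) + (-3 + 19*118)) = √(-189255/(-12115) + (-3 + 2242)) = √(-189255*(-1/12115) + 2239) = √(37851/2423 + 2239) = √(5462948/2423) = 2*√3309180751/2423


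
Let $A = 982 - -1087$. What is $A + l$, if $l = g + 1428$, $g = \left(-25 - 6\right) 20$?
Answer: $2877$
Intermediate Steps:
$g = -620$ ($g = \left(-31\right) 20 = -620$)
$l = 808$ ($l = -620 + 1428 = 808$)
$A = 2069$ ($A = 982 + 1087 = 2069$)
$A + l = 2069 + 808 = 2877$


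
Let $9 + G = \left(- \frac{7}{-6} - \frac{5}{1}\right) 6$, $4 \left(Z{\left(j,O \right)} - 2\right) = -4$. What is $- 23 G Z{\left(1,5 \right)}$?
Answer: $736$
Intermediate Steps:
$Z{\left(j,O \right)} = 1$ ($Z{\left(j,O \right)} = 2 + \frac{1}{4} \left(-4\right) = 2 - 1 = 1$)
$G = -32$ ($G = -9 + \left(- \frac{7}{-6} - \frac{5}{1}\right) 6 = -9 + \left(\left(-7\right) \left(- \frac{1}{6}\right) - 5\right) 6 = -9 + \left(\frac{7}{6} - 5\right) 6 = -9 - 23 = -32$)
$- 23 G Z{\left(1,5 \right)} = \left(-23\right) \left(-32\right) 1 = 736 \cdot 1 = 736$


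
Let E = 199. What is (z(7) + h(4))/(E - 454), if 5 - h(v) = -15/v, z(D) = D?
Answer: -21/340 ≈ -0.061765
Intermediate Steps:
h(v) = 5 + 15/v (h(v) = 5 - (-15)/v = 5 + 15/v)
(z(7) + h(4))/(E - 454) = (7 + (5 + 15/4))/(199 - 454) = (7 + (5 + 15*(1/4)))/(-255) = (7 + (5 + 15/4))*(-1/255) = (7 + 35/4)*(-1/255) = (63/4)*(-1/255) = -21/340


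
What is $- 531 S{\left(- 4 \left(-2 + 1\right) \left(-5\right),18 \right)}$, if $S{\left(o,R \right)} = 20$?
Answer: $-10620$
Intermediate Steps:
$- 531 S{\left(- 4 \left(-2 + 1\right) \left(-5\right),18 \right)} = \left(-531\right) 20 = -10620$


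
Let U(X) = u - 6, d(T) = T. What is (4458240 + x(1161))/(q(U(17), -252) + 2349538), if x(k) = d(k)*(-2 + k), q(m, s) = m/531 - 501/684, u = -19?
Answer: 234219726684/94817924069 ≈ 2.4702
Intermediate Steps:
U(X) = -25 (U(X) = -19 - 6 = -25)
q(m, s) = -167/228 + m/531 (q(m, s) = m*(1/531) - 501*1/684 = m/531 - 167/228 = -167/228 + m/531)
x(k) = k*(-2 + k)
(4458240 + x(1161))/(q(U(17), -252) + 2349538) = (4458240 + 1161*(-2 + 1161))/((-167/228 + (1/531)*(-25)) + 2349538) = (4458240 + 1161*1159)/((-167/228 - 25/531) + 2349538) = (4458240 + 1345599)/(-31459/40356 + 2349538) = 5803839/(94817924069/40356) = 5803839*(40356/94817924069) = 234219726684/94817924069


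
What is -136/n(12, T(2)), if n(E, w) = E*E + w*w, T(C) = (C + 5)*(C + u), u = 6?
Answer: -17/410 ≈ -0.041463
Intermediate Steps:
T(C) = (5 + C)*(6 + C) (T(C) = (C + 5)*(C + 6) = (5 + C)*(6 + C))
n(E, w) = E² + w²
-136/n(12, T(2)) = -136/(12² + (30 + 2² + 11*2)²) = -136/(144 + (30 + 4 + 22)²) = -136/(144 + 56²) = -136/(144 + 3136) = -136/3280 = -136*1/3280 = -17/410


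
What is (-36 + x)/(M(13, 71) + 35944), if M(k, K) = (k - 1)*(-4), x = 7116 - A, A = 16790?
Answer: -4855/17948 ≈ -0.27050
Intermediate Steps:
x = -9674 (x = 7116 - 1*16790 = 7116 - 16790 = -9674)
M(k, K) = 4 - 4*k (M(k, K) = (-1 + k)*(-4) = 4 - 4*k)
(-36 + x)/(M(13, 71) + 35944) = (-36 - 9674)/((4 - 4*13) + 35944) = -9710/((4 - 52) + 35944) = -9710/(-48 + 35944) = -9710/35896 = -9710*1/35896 = -4855/17948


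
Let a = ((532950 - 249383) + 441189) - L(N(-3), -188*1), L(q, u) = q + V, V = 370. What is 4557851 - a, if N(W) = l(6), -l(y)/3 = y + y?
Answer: 3833429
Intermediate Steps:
l(y) = -6*y (l(y) = -3*(y + y) = -6*y)
N(W) = -36 (N(W) = -6*6 = -36)
L(q, u) = 370 + q (L(q, u) = q + 370 = 370 + q)
a = 724422 (a = ((532950 - 249383) + 441189) - (370 - 36) = (283567 + 441189) - 1*334 = 724756 - 334 = 724422)
4557851 - a = 4557851 - 1*724422 = 4557851 - 724422 = 3833429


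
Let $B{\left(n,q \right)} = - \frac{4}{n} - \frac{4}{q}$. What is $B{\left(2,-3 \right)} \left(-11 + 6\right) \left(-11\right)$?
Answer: $- \frac{110}{3} \approx -36.667$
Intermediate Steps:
$B{\left(2,-3 \right)} \left(-11 + 6\right) \left(-11\right) = \left(- \frac{4}{2} - \frac{4}{-3}\right) \left(-11 + 6\right) \left(-11\right) = \left(\left(-4\right) \frac{1}{2} - - \frac{4}{3}\right) \left(-5\right) \left(-11\right) = \left(-2 + \frac{4}{3}\right) \left(-5\right) \left(-11\right) = \left(- \frac{2}{3}\right) \left(-5\right) \left(-11\right) = \frac{10}{3} \left(-11\right) = - \frac{110}{3}$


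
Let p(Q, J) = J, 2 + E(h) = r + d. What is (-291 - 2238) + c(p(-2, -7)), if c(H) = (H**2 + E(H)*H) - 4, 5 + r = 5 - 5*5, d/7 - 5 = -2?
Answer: -2442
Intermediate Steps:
d = 21 (d = 35 + 7*(-2) = 35 - 14 = 21)
r = -25 (r = -5 + (5 - 5*5) = -5 + (5 - 25) = -5 - 20 = -25)
E(h) = -6 (E(h) = -2 + (-25 + 21) = -2 - 4 = -6)
c(H) = -4 + H**2 - 6*H (c(H) = (H**2 - 6*H) - 4 = -4 + H**2 - 6*H)
(-291 - 2238) + c(p(-2, -7)) = (-291 - 2238) + (-4 + (-7)**2 - 6*(-7)) = -2529 + (-4 + 49 + 42) = -2529 + 87 = -2442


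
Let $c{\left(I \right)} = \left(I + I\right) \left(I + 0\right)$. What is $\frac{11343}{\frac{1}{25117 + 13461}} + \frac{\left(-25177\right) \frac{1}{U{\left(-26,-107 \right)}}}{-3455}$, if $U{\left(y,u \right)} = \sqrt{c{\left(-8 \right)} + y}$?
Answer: $437590254 + \frac{1481 \sqrt{102}}{20730} \approx 4.3759 \cdot 10^{8}$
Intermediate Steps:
$c{\left(I \right)} = 2 I^{2}$ ($c{\left(I \right)} = 2 I I = 2 I^{2}$)
$U{\left(y,u \right)} = \sqrt{128 + y}$ ($U{\left(y,u \right)} = \sqrt{2 \left(-8\right)^{2} + y} = \sqrt{2 \cdot 64 + y} = \sqrt{128 + y}$)
$\frac{11343}{\frac{1}{25117 + 13461}} + \frac{\left(-25177\right) \frac{1}{U{\left(-26,-107 \right)}}}{-3455} = \frac{11343}{\frac{1}{25117 + 13461}} + \frac{\left(-25177\right) \frac{1}{\sqrt{128 - 26}}}{-3455} = \frac{11343}{\frac{1}{38578}} + - \frac{25177}{\sqrt{102}} \left(- \frac{1}{3455}\right) = 11343 \frac{1}{\frac{1}{38578}} + - 25177 \frac{\sqrt{102}}{102} \left(- \frac{1}{3455}\right) = 11343 \cdot 38578 + - \frac{1481 \sqrt{102}}{6} \left(- \frac{1}{3455}\right) = 437590254 + \frac{1481 \sqrt{102}}{20730}$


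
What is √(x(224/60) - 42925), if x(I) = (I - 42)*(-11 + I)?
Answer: I*√9595559/15 ≈ 206.51*I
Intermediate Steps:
x(I) = (-42 + I)*(-11 + I)
√(x(224/60) - 42925) = √((462 + (224/60)² - 11872/60) - 42925) = √((462 + (224*(1/60))² - 11872/60) - 42925) = √((462 + (56/15)² - 53*56/15) - 42925) = √((462 + 3136/225 - 2968/15) - 42925) = √(62566/225 - 42925) = √(-9595559/225) = I*√9595559/15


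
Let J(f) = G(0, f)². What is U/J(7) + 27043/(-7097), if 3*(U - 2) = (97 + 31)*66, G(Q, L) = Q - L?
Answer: 18674239/347753 ≈ 53.700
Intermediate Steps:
U = 2818 (U = 2 + ((97 + 31)*66)/3 = 2 + (128*66)/3 = 2 + (⅓)*8448 = 2 + 2816 = 2818)
J(f) = f² (J(f) = (0 - f)² = (-f)² = f²)
U/J(7) + 27043/(-7097) = 2818/(7²) + 27043/(-7097) = 2818/49 + 27043*(-1/7097) = 2818*(1/49) - 27043/7097 = 2818/49 - 27043/7097 = 18674239/347753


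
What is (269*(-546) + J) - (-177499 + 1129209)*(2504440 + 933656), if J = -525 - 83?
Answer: -3272070491642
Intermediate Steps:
J = -608
(269*(-546) + J) - (-177499 + 1129209)*(2504440 + 933656) = (269*(-546) - 608) - (-177499 + 1129209)*(2504440 + 933656) = (-146874 - 608) - 951710*3438096 = -147482 - 1*3272070344160 = -147482 - 3272070344160 = -3272070491642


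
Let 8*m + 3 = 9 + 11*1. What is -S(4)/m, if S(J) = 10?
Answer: -80/17 ≈ -4.7059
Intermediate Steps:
m = 17/8 (m = -3/8 + (9 + 11*1)/8 = -3/8 + (9 + 11)/8 = -3/8 + (⅛)*20 = -3/8 + 5/2 = 17/8 ≈ 2.1250)
-S(4)/m = -10/17/8 = -10*8/17 = -1*80/17 = -80/17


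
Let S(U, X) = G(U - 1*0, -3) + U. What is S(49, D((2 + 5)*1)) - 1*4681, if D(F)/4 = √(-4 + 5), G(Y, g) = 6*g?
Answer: -4650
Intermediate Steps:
D(F) = 4 (D(F) = 4*√(-4 + 5) = 4*√1 = 4*1 = 4)
S(U, X) = -18 + U (S(U, X) = 6*(-3) + U = -18 + U)
S(49, D((2 + 5)*1)) - 1*4681 = (-18 + 49) - 1*4681 = 31 - 4681 = -4650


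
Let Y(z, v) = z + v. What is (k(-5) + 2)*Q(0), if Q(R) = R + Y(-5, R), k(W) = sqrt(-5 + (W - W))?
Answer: -10 - 5*I*sqrt(5) ≈ -10.0 - 11.18*I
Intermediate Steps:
Y(z, v) = v + z
k(W) = I*sqrt(5) (k(W) = sqrt(-5 + 0) = sqrt(-5) = I*sqrt(5))
Q(R) = -5 + 2*R (Q(R) = R + (R - 5) = R + (-5 + R) = -5 + 2*R)
(k(-5) + 2)*Q(0) = (I*sqrt(5) + 2)*(-5 + 2*0) = (2 + I*sqrt(5))*(-5 + 0) = (2 + I*sqrt(5))*(-5) = -10 - 5*I*sqrt(5)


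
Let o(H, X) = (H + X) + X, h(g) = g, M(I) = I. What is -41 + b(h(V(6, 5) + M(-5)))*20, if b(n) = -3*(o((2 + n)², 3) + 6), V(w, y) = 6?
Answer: -1301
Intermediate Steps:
o(H, X) = H + 2*X
b(n) = -36 - 3*(2 + n)² (b(n) = -3*(((2 + n)² + 2*3) + 6) = -3*(((2 + n)² + 6) + 6) = -3*((6 + (2 + n)²) + 6) = -3*(12 + (2 + n)²) = -36 - 3*(2 + n)²)
-41 + b(h(V(6, 5) + M(-5)))*20 = -41 + (-36 - 3*(2 + (6 - 5))²)*20 = -41 + (-36 - 3*(2 + 1)²)*20 = -41 + (-36 - 3*3²)*20 = -41 + (-36 - 3*9)*20 = -41 + (-36 - 27)*20 = -41 - 63*20 = -41 - 1260 = -1301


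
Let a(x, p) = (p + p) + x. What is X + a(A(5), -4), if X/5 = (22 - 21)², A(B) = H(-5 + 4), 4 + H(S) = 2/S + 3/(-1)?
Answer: -12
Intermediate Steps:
H(S) = -7 + 2/S (H(S) = -4 + (2/S + 3/(-1)) = -4 + (2/S + 3*(-1)) = -4 + (2/S - 3) = -4 + (-3 + 2/S) = -7 + 2/S)
A(B) = -9 (A(B) = -7 + 2/(-5 + 4) = -7 + 2/(-1) = -7 + 2*(-1) = -7 - 2 = -9)
a(x, p) = x + 2*p (a(x, p) = 2*p + x = x + 2*p)
X = 5 (X = 5*(22 - 21)² = 5*1² = 5*1 = 5)
X + a(A(5), -4) = 5 + (-9 + 2*(-4)) = 5 + (-9 - 8) = 5 - 17 = -12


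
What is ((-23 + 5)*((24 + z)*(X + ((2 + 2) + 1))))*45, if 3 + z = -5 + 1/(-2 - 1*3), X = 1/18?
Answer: -64701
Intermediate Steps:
X = 1/18 ≈ 0.055556
z = -41/5 (z = -3 + (-5 + 1/(-2 - 1*3)) = -3 + (-5 + 1/(-2 - 3)) = -3 + (-5 + 1/(-5)) = -3 + (-5 - ⅕) = -3 - 26/5 = -41/5 ≈ -8.2000)
((-23 + 5)*((24 + z)*(X + ((2 + 2) + 1))))*45 = ((-23 + 5)*((24 - 41/5)*(1/18 + ((2 + 2) + 1))))*45 = -1422*(1/18 + (4 + 1))/5*45 = -1422*(1/18 + 5)/5*45 = -1422*91/(5*18)*45 = -18*7189/90*45 = -7189/5*45 = -64701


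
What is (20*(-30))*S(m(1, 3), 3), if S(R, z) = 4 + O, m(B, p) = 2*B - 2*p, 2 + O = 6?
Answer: -4800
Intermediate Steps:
O = 4 (O = -2 + 6 = 4)
m(B, p) = -2*p + 2*B
S(R, z) = 8 (S(R, z) = 4 + 4 = 8)
(20*(-30))*S(m(1, 3), 3) = (20*(-30))*8 = -600*8 = -4800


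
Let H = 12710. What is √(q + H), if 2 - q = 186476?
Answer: 2*I*√43441 ≈ 416.85*I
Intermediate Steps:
q = -186474 (q = 2 - 1*186476 = 2 - 186476 = -186474)
√(q + H) = √(-186474 + 12710) = √(-173764) = 2*I*√43441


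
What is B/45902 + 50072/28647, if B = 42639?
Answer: 3519884377/1314954594 ≈ 2.6768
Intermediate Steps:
B/45902 + 50072/28647 = 42639/45902 + 50072/28647 = 3519884377/1314954594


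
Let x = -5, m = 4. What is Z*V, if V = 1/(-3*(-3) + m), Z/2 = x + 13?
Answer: 16/13 ≈ 1.2308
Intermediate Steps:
Z = 16 (Z = 2*(-5 + 13) = 2*8 = 16)
V = 1/13 (V = 1/(-3*(-3) + 4) = 1/(9 + 4) = 1/13 ≈ 0.076923)
Z*V = 16*(1/13) = 16/13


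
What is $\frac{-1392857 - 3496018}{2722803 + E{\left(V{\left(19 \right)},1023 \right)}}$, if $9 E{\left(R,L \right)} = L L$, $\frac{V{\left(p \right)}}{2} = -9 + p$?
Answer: $- \frac{4888875}{2839084} \approx -1.722$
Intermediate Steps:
$V{\left(p \right)} = -18 + 2 p$ ($V{\left(p \right)} = 2 \left(-9 + p\right) = -18 + 2 p$)
$E{\left(R,L \right)} = \frac{L^{2}}{9}$ ($E{\left(R,L \right)} = \frac{L L}{9} = \frac{L^{2}}{9}$)
$\frac{-1392857 - 3496018}{2722803 + E{\left(V{\left(19 \right)},1023 \right)}} = \frac{-1392857 - 3496018}{2722803 + \frac{1023^{2}}{9}} = - \frac{4888875}{2722803 + \frac{1}{9} \cdot 1046529} = - \frac{4888875}{2722803 + 116281} = - \frac{4888875}{2839084}$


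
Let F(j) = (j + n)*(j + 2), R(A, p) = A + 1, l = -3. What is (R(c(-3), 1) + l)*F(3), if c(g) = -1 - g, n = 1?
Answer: 0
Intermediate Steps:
R(A, p) = 1 + A
F(j) = (1 + j)*(2 + j) (F(j) = (j + 1)*(j + 2) = (1 + j)*(2 + j))
(R(c(-3), 1) + l)*F(3) = ((1 + (-1 - 1*(-3))) - 3)*(2 + 3² + 3*3) = ((1 + (-1 + 3)) - 3)*(2 + 9 + 9) = ((1 + 2) - 3)*20 = (3 - 3)*20 = 0*20 = 0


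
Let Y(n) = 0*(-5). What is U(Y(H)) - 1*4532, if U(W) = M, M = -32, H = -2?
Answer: -4564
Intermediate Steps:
Y(n) = 0
U(W) = -32
U(Y(H)) - 1*4532 = -32 - 1*4532 = -32 - 4532 = -4564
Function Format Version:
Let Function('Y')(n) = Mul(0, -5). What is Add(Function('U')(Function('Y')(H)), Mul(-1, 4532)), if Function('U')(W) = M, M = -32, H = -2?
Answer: -4564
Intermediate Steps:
Function('Y')(n) = 0
Function('U')(W) = -32
Add(Function('U')(Function('Y')(H)), Mul(-1, 4532)) = Add(-32, Mul(-1, 4532)) = Add(-32, -4532) = -4564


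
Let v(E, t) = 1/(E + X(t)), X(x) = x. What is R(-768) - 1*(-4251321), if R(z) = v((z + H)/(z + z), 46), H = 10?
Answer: 151801919715/35707 ≈ 4.2513e+6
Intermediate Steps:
v(E, t) = 1/(E + t)
R(z) = 1/(46 + (10 + z)/(2*z)) (R(z) = 1/((z + 10)/(z + z) + 46) = 1/((10 + z)/((2*z)) + 46) = 1/((10 + z)*(1/(2*z)) + 46) = 1/((10 + z)/(2*z) + 46) = 1/(46 + (10 + z)/(2*z)))
R(-768) - 1*(-4251321) = 2*(-768)/(10 + 93*(-768)) - 1*(-4251321) = 2*(-768)/(10 - 71424) + 4251321 = 2*(-768)/(-71414) + 4251321 = 2*(-768)*(-1/71414) + 4251321 = 768/35707 + 4251321 = 151801919715/35707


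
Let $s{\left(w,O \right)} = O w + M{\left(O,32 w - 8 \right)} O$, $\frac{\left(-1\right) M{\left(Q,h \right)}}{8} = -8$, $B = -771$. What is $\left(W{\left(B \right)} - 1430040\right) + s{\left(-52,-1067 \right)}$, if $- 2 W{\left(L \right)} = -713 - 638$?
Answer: $- \frac{2884337}{2} \approx -1.4422 \cdot 10^{6}$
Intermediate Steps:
$W{\left(L \right)} = \frac{1351}{2}$ ($W{\left(L \right)} = - \frac{-713 - 638}{2} = \left(- \frac{1}{2}\right) \left(-1351\right) = \frac{1351}{2}$)
$M{\left(Q,h \right)} = 64$ ($M{\left(Q,h \right)} = \left(-8\right) \left(-8\right) = 64$)
$s{\left(w,O \right)} = 64 O + O w$ ($s{\left(w,O \right)} = O w + 64 O = 64 O + O w$)
$\left(W{\left(B \right)} - 1430040\right) + s{\left(-52,-1067 \right)} = \left(\frac{1351}{2} - 1430040\right) - 1067 \left(64 - 52\right) = - \frac{2858729}{2} - 12804 = - \frac{2884337}{2}$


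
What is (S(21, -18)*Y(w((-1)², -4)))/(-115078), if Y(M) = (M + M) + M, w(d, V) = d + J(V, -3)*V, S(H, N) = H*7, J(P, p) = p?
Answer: -5733/115078 ≈ -0.049818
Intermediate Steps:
S(H, N) = 7*H
w(d, V) = d - 3*V
Y(M) = 3*M (Y(M) = 2*M + M = 3*M)
(S(21, -18)*Y(w((-1)², -4)))/(-115078) = ((7*21)*(3*((-1)² - 3*(-4))))/(-115078) = (147*(3*(1 + 12)))*(-1/115078) = (147*(3*13))*(-1/115078) = (147*39)*(-1/115078) = 5733*(-1/115078) = -5733/115078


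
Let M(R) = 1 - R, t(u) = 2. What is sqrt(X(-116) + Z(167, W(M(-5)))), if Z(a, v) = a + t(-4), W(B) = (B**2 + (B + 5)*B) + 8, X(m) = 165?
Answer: sqrt(334) ≈ 18.276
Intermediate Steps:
W(B) = 8 + B**2 + B*(5 + B) (W(B) = (B**2 + (5 + B)*B) + 8 = (B**2 + B*(5 + B)) + 8 = 8 + B**2 + B*(5 + B))
Z(a, v) = 2 + a (Z(a, v) = a + 2 = 2 + a)
sqrt(X(-116) + Z(167, W(M(-5)))) = sqrt(165 + (2 + 167)) = sqrt(165 + 169) = sqrt(334)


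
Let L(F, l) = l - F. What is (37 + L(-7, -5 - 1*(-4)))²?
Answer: 1849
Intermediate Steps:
(37 + L(-7, -5 - 1*(-4)))² = (37 + ((-5 - 1*(-4)) - 1*(-7)))² = (37 + ((-5 + 4) + 7))² = (37 + (-1 + 7))² = (37 + 6)² = 43² = 1849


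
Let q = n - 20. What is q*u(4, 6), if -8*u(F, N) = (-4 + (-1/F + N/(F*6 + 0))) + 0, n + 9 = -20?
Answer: -49/2 ≈ -24.500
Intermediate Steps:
n = -29 (n = -9 - 20 = -29)
u(F, N) = 1/2 + 1/(8*F) - N/(48*F) (u(F, N) = -((-4 + (-1/F + N/(F*6 + 0))) + 0)/8 = -((-4 + (-1/F + N/(6*F + 0))) + 0)/8 = -((-4 + (-1/F + N/((6*F)))) + 0)/8 = -((-4 + (-1/F + N*(1/(6*F)))) + 0)/8 = -((-4 + (-1/F + N/(6*F))) + 0)/8 = -((-4 - 1/F + N/(6*F)) + 0)/8 = -(-4 - 1/F + N/(6*F))/8 = 1/2 + 1/(8*F) - N/(48*F))
q = -49 (q = -29 - 20 = -49)
q*u(4, 6) = -49*(6 - 1*6 + 24*4)/(48*4) = -49*(6 - 6 + 96)/(48*4) = -49*96/(48*4) = -49*1/2 = -49/2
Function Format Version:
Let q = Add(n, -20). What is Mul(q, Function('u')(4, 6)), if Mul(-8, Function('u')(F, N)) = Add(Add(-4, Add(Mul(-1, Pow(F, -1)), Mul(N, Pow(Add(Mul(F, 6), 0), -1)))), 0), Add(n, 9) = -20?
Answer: Rational(-49, 2) ≈ -24.500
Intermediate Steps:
n = -29 (n = Add(-9, -20) = -29)
Function('u')(F, N) = Add(Rational(1, 2), Mul(Rational(1, 8), Pow(F, -1)), Mul(Rational(-1, 48), N, Pow(F, -1))) (Function('u')(F, N) = Mul(Rational(-1, 8), Add(Add(-4, Add(Mul(-1, Pow(F, -1)), Mul(N, Pow(Add(Mul(F, 6), 0), -1)))), 0)) = Mul(Rational(-1, 8), Add(Add(-4, Add(Mul(-1, Pow(F, -1)), Mul(N, Pow(Add(Mul(6, F), 0), -1)))), 0)) = Mul(Rational(-1, 8), Add(Add(-4, Add(Mul(-1, Pow(F, -1)), Mul(N, Pow(Mul(6, F), -1)))), 0)) = Mul(Rational(-1, 8), Add(Add(-4, Add(Mul(-1, Pow(F, -1)), Mul(N, Mul(Rational(1, 6), Pow(F, -1))))), 0)) = Mul(Rational(-1, 8), Add(Add(-4, Add(Mul(-1, Pow(F, -1)), Mul(Rational(1, 6), N, Pow(F, -1)))), 0)) = Mul(Rational(-1, 8), Add(Add(-4, Mul(-1, Pow(F, -1)), Mul(Rational(1, 6), N, Pow(F, -1))), 0)) = Mul(Rational(-1, 8), Add(-4, Mul(-1, Pow(F, -1)), Mul(Rational(1, 6), N, Pow(F, -1)))) = Add(Rational(1, 2), Mul(Rational(1, 8), Pow(F, -1)), Mul(Rational(-1, 48), N, Pow(F, -1))))
q = -49 (q = Add(-29, -20) = -49)
Mul(q, Function('u')(4, 6)) = Mul(-49, Mul(Rational(1, 48), Pow(4, -1), Add(6, Mul(-1, 6), Mul(24, 4)))) = Mul(-49, Mul(Rational(1, 48), Rational(1, 4), Add(6, -6, 96))) = Mul(-49, Mul(Rational(1, 48), Rational(1, 4), 96)) = Mul(-49, Rational(1, 2)) = Rational(-49, 2)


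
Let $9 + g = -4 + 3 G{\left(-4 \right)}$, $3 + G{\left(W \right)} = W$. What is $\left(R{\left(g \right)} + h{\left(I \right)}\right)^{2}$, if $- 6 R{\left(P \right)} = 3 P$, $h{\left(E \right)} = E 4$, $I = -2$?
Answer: $81$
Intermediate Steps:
$G{\left(W \right)} = -3 + W$
$h{\left(E \right)} = 4 E$
$g = -34$ ($g = -9 + \left(-4 + 3 \left(-3 - 4\right)\right) = -9 + \left(-4 + 3 \left(-7\right)\right) = -9 - 25 = -34$)
$R{\left(P \right)} = - \frac{P}{2}$ ($R{\left(P \right)} = - \frac{3 P}{6} = - \frac{P}{2}$)
$\left(R{\left(g \right)} + h{\left(I \right)}\right)^{2} = \left(\left(- \frac{1}{2}\right) \left(-34\right) + 4 \left(-2\right)\right)^{2} = \left(17 - 8\right)^{2} = 9^{2} = 81$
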